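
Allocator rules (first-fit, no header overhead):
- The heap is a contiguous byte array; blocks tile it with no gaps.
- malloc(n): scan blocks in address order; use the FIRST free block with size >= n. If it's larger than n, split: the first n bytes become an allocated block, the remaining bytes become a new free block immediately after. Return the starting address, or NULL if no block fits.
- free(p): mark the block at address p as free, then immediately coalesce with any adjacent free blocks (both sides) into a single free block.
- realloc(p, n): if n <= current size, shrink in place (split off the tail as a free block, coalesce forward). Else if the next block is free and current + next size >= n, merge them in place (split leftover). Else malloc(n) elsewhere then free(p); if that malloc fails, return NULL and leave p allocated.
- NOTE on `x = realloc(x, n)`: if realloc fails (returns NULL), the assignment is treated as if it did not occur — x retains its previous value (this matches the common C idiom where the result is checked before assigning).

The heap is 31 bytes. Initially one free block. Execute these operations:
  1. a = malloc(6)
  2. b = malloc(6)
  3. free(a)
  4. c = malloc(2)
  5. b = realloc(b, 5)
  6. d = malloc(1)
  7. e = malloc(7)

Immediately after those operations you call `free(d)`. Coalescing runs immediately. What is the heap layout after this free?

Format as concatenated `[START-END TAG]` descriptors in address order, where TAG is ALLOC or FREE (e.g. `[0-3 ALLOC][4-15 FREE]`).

Op 1: a = malloc(6) -> a = 0; heap: [0-5 ALLOC][6-30 FREE]
Op 2: b = malloc(6) -> b = 6; heap: [0-5 ALLOC][6-11 ALLOC][12-30 FREE]
Op 3: free(a) -> (freed a); heap: [0-5 FREE][6-11 ALLOC][12-30 FREE]
Op 4: c = malloc(2) -> c = 0; heap: [0-1 ALLOC][2-5 FREE][6-11 ALLOC][12-30 FREE]
Op 5: b = realloc(b, 5) -> b = 6; heap: [0-1 ALLOC][2-5 FREE][6-10 ALLOC][11-30 FREE]
Op 6: d = malloc(1) -> d = 2; heap: [0-1 ALLOC][2-2 ALLOC][3-5 FREE][6-10 ALLOC][11-30 FREE]
Op 7: e = malloc(7) -> e = 11; heap: [0-1 ALLOC][2-2 ALLOC][3-5 FREE][6-10 ALLOC][11-17 ALLOC][18-30 FREE]
free(d): d = 2 -> block [2-2 ALLOC]; mark free, coalesce with adjacent free neighbors -> [0-1 ALLOC][2-5 FREE][6-10 ALLOC][11-17 ALLOC][18-30 FREE]

Answer: [0-1 ALLOC][2-5 FREE][6-10 ALLOC][11-17 ALLOC][18-30 FREE]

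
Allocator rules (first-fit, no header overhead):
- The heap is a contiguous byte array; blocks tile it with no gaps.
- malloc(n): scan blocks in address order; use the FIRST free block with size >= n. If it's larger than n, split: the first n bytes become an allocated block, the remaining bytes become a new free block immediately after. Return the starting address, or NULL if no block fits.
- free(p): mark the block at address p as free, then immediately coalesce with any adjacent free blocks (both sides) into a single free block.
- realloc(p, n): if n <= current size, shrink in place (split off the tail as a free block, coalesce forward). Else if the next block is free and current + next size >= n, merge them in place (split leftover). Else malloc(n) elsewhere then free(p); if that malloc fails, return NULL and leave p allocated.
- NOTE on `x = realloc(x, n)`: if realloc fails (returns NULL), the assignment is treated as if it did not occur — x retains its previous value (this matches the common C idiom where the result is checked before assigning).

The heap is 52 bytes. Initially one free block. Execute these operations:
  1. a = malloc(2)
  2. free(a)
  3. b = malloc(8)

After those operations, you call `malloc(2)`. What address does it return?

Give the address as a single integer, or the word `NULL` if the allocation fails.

Op 1: a = malloc(2) -> a = 0; heap: [0-1 ALLOC][2-51 FREE]
Op 2: free(a) -> (freed a); heap: [0-51 FREE]
Op 3: b = malloc(8) -> b = 0; heap: [0-7 ALLOC][8-51 FREE]
malloc(2): first-fit scan over [0-7 ALLOC][8-51 FREE] -> 8

Answer: 8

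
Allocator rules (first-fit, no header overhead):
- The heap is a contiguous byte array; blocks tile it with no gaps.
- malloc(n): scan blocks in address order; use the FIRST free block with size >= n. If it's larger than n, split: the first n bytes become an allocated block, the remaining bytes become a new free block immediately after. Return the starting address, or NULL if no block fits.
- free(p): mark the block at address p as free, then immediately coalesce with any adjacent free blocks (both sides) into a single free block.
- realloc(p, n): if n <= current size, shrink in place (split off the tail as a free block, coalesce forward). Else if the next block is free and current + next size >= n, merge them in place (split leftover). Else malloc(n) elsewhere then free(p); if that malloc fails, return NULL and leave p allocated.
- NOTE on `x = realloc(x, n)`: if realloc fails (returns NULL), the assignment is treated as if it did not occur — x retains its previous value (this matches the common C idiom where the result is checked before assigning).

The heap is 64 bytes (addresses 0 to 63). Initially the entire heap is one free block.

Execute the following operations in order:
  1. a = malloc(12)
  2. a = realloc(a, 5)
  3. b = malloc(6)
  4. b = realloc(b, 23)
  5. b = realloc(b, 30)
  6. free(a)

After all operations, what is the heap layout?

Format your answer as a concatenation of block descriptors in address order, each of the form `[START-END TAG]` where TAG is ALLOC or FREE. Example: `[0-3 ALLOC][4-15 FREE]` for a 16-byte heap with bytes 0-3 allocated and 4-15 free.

Answer: [0-4 FREE][5-34 ALLOC][35-63 FREE]

Derivation:
Op 1: a = malloc(12) -> a = 0; heap: [0-11 ALLOC][12-63 FREE]
Op 2: a = realloc(a, 5) -> a = 0; heap: [0-4 ALLOC][5-63 FREE]
Op 3: b = malloc(6) -> b = 5; heap: [0-4 ALLOC][5-10 ALLOC][11-63 FREE]
Op 4: b = realloc(b, 23) -> b = 5; heap: [0-4 ALLOC][5-27 ALLOC][28-63 FREE]
Op 5: b = realloc(b, 30) -> b = 5; heap: [0-4 ALLOC][5-34 ALLOC][35-63 FREE]
Op 6: free(a) -> (freed a); heap: [0-4 FREE][5-34 ALLOC][35-63 FREE]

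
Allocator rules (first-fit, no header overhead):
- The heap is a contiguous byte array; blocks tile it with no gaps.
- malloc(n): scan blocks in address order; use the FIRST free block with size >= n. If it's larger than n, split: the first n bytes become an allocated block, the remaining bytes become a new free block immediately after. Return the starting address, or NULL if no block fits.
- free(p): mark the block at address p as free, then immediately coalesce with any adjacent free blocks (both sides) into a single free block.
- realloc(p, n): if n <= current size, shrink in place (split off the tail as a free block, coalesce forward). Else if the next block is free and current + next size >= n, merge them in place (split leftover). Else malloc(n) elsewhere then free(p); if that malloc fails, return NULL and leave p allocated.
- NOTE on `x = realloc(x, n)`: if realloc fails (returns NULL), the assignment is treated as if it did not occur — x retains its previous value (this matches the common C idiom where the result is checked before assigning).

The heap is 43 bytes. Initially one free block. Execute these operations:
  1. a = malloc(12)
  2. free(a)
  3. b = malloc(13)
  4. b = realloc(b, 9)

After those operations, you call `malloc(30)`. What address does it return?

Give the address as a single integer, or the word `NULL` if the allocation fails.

Answer: 9

Derivation:
Op 1: a = malloc(12) -> a = 0; heap: [0-11 ALLOC][12-42 FREE]
Op 2: free(a) -> (freed a); heap: [0-42 FREE]
Op 3: b = malloc(13) -> b = 0; heap: [0-12 ALLOC][13-42 FREE]
Op 4: b = realloc(b, 9) -> b = 0; heap: [0-8 ALLOC][9-42 FREE]
malloc(30): first-fit scan over [0-8 ALLOC][9-42 FREE] -> 9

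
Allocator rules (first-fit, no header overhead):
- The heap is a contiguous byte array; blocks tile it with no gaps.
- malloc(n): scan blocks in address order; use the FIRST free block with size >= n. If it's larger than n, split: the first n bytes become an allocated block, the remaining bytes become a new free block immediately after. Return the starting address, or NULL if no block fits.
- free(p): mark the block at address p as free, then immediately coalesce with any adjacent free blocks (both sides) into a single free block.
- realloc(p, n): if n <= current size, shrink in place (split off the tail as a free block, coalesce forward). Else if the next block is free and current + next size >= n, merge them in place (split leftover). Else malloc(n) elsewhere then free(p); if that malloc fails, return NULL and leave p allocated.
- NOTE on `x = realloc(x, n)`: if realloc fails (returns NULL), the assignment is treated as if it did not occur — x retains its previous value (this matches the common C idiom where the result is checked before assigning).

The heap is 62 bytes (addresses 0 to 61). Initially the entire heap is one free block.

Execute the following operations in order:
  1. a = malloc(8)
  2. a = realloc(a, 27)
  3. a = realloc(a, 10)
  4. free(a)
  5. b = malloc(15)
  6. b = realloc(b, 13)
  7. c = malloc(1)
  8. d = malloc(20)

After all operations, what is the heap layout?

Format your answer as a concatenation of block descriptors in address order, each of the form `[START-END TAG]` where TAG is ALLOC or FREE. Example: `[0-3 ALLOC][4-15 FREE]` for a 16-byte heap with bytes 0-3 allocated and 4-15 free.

Answer: [0-12 ALLOC][13-13 ALLOC][14-33 ALLOC][34-61 FREE]

Derivation:
Op 1: a = malloc(8) -> a = 0; heap: [0-7 ALLOC][8-61 FREE]
Op 2: a = realloc(a, 27) -> a = 0; heap: [0-26 ALLOC][27-61 FREE]
Op 3: a = realloc(a, 10) -> a = 0; heap: [0-9 ALLOC][10-61 FREE]
Op 4: free(a) -> (freed a); heap: [0-61 FREE]
Op 5: b = malloc(15) -> b = 0; heap: [0-14 ALLOC][15-61 FREE]
Op 6: b = realloc(b, 13) -> b = 0; heap: [0-12 ALLOC][13-61 FREE]
Op 7: c = malloc(1) -> c = 13; heap: [0-12 ALLOC][13-13 ALLOC][14-61 FREE]
Op 8: d = malloc(20) -> d = 14; heap: [0-12 ALLOC][13-13 ALLOC][14-33 ALLOC][34-61 FREE]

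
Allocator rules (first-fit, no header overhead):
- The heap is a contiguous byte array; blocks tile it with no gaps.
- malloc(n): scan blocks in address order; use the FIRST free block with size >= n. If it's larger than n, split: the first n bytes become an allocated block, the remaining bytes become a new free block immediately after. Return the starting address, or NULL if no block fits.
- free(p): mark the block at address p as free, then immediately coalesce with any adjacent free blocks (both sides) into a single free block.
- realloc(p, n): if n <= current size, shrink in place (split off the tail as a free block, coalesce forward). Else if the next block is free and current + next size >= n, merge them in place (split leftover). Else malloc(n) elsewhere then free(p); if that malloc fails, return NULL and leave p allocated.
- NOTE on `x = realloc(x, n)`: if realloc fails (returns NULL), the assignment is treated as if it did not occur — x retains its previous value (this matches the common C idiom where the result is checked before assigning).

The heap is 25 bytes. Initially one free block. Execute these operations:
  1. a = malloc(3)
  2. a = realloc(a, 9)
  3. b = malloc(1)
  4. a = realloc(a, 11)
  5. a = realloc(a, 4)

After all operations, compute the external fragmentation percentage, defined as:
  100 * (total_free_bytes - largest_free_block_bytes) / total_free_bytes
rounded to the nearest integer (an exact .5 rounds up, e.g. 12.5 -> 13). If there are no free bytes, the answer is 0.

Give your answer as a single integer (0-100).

Answer: 45

Derivation:
Op 1: a = malloc(3) -> a = 0; heap: [0-2 ALLOC][3-24 FREE]
Op 2: a = realloc(a, 9) -> a = 0; heap: [0-8 ALLOC][9-24 FREE]
Op 3: b = malloc(1) -> b = 9; heap: [0-8 ALLOC][9-9 ALLOC][10-24 FREE]
Op 4: a = realloc(a, 11) -> a = 10; heap: [0-8 FREE][9-9 ALLOC][10-20 ALLOC][21-24 FREE]
Op 5: a = realloc(a, 4) -> a = 10; heap: [0-8 FREE][9-9 ALLOC][10-13 ALLOC][14-24 FREE]
Free blocks: [9 11] total_free=20 largest=11 -> 100*(20-11)/20 = 900/20 = 45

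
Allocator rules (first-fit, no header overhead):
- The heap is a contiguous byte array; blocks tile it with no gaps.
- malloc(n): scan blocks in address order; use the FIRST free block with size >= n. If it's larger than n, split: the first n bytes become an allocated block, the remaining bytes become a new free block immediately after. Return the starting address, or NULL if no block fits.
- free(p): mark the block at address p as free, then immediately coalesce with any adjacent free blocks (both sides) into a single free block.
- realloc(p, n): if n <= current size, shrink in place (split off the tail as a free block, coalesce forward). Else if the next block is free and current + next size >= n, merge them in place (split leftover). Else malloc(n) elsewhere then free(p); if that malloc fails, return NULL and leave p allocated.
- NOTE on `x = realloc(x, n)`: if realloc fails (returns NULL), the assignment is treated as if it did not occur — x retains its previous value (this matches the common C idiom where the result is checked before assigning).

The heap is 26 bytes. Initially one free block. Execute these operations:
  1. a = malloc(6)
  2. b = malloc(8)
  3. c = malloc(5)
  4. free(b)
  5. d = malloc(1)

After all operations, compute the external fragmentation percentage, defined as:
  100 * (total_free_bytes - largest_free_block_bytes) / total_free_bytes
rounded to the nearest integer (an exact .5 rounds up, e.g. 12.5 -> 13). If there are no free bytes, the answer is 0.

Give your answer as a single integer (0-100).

Op 1: a = malloc(6) -> a = 0; heap: [0-5 ALLOC][6-25 FREE]
Op 2: b = malloc(8) -> b = 6; heap: [0-5 ALLOC][6-13 ALLOC][14-25 FREE]
Op 3: c = malloc(5) -> c = 14; heap: [0-5 ALLOC][6-13 ALLOC][14-18 ALLOC][19-25 FREE]
Op 4: free(b) -> (freed b); heap: [0-5 ALLOC][6-13 FREE][14-18 ALLOC][19-25 FREE]
Op 5: d = malloc(1) -> d = 6; heap: [0-5 ALLOC][6-6 ALLOC][7-13 FREE][14-18 ALLOC][19-25 FREE]
Free blocks: [7 7] total_free=14 largest=7 -> 100*(14-7)/14 = 700/14 = 50

Answer: 50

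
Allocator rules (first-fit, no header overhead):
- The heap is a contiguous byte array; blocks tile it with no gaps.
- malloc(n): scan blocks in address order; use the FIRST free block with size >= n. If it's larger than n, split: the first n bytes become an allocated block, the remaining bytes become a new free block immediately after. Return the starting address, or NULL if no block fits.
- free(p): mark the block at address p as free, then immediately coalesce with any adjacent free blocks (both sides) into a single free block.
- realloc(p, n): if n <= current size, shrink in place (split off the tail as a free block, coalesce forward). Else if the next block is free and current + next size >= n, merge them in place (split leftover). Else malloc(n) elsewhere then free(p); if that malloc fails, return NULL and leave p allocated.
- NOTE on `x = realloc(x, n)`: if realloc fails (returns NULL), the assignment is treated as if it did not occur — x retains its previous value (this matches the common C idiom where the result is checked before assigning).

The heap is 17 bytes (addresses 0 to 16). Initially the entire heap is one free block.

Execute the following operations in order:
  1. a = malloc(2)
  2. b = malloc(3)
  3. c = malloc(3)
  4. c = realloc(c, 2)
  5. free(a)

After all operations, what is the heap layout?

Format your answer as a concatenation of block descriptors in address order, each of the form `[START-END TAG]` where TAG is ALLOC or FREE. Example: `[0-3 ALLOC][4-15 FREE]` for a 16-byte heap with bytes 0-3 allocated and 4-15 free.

Answer: [0-1 FREE][2-4 ALLOC][5-6 ALLOC][7-16 FREE]

Derivation:
Op 1: a = malloc(2) -> a = 0; heap: [0-1 ALLOC][2-16 FREE]
Op 2: b = malloc(3) -> b = 2; heap: [0-1 ALLOC][2-4 ALLOC][5-16 FREE]
Op 3: c = malloc(3) -> c = 5; heap: [0-1 ALLOC][2-4 ALLOC][5-7 ALLOC][8-16 FREE]
Op 4: c = realloc(c, 2) -> c = 5; heap: [0-1 ALLOC][2-4 ALLOC][5-6 ALLOC][7-16 FREE]
Op 5: free(a) -> (freed a); heap: [0-1 FREE][2-4 ALLOC][5-6 ALLOC][7-16 FREE]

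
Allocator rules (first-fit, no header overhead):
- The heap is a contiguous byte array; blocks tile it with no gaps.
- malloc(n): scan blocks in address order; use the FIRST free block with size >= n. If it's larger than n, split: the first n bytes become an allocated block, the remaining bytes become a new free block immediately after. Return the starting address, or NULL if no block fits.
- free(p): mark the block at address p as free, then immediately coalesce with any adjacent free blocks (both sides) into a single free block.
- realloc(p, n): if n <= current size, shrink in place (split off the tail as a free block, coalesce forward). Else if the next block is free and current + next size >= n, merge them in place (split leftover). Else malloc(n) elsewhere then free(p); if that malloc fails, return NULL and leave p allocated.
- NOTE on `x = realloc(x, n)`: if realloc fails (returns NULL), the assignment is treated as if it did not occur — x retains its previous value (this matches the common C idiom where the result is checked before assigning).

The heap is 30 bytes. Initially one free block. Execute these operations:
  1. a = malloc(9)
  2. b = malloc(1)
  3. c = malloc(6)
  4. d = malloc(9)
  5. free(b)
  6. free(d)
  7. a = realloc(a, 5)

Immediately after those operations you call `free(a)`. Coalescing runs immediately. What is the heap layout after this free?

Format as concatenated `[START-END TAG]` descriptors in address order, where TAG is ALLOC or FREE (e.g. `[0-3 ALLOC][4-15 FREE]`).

Op 1: a = malloc(9) -> a = 0; heap: [0-8 ALLOC][9-29 FREE]
Op 2: b = malloc(1) -> b = 9; heap: [0-8 ALLOC][9-9 ALLOC][10-29 FREE]
Op 3: c = malloc(6) -> c = 10; heap: [0-8 ALLOC][9-9 ALLOC][10-15 ALLOC][16-29 FREE]
Op 4: d = malloc(9) -> d = 16; heap: [0-8 ALLOC][9-9 ALLOC][10-15 ALLOC][16-24 ALLOC][25-29 FREE]
Op 5: free(b) -> (freed b); heap: [0-8 ALLOC][9-9 FREE][10-15 ALLOC][16-24 ALLOC][25-29 FREE]
Op 6: free(d) -> (freed d); heap: [0-8 ALLOC][9-9 FREE][10-15 ALLOC][16-29 FREE]
Op 7: a = realloc(a, 5) -> a = 0; heap: [0-4 ALLOC][5-9 FREE][10-15 ALLOC][16-29 FREE]
free(a): a = 0 -> block [0-4 ALLOC]; mark free, coalesce with adjacent free neighbors -> [0-9 FREE][10-15 ALLOC][16-29 FREE]

Answer: [0-9 FREE][10-15 ALLOC][16-29 FREE]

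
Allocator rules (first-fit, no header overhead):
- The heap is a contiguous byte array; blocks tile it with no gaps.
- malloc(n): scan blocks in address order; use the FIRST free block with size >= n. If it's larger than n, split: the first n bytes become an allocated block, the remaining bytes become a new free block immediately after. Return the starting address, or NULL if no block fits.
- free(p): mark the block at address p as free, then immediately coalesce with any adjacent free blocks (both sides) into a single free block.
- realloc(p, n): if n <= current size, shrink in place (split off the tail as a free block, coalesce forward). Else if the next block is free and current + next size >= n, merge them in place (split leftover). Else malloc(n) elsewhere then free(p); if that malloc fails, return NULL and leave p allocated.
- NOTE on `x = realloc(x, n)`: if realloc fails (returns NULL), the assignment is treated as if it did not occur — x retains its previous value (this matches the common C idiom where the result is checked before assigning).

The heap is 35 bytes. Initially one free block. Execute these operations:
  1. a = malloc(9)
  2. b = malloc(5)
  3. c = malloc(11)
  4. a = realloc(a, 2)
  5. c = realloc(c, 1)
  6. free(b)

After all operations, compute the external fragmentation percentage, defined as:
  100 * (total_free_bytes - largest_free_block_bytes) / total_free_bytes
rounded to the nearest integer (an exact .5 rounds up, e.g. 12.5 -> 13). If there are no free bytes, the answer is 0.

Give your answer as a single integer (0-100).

Answer: 38

Derivation:
Op 1: a = malloc(9) -> a = 0; heap: [0-8 ALLOC][9-34 FREE]
Op 2: b = malloc(5) -> b = 9; heap: [0-8 ALLOC][9-13 ALLOC][14-34 FREE]
Op 3: c = malloc(11) -> c = 14; heap: [0-8 ALLOC][9-13 ALLOC][14-24 ALLOC][25-34 FREE]
Op 4: a = realloc(a, 2) -> a = 0; heap: [0-1 ALLOC][2-8 FREE][9-13 ALLOC][14-24 ALLOC][25-34 FREE]
Op 5: c = realloc(c, 1) -> c = 14; heap: [0-1 ALLOC][2-8 FREE][9-13 ALLOC][14-14 ALLOC][15-34 FREE]
Op 6: free(b) -> (freed b); heap: [0-1 ALLOC][2-13 FREE][14-14 ALLOC][15-34 FREE]
Free blocks: [12 20] total_free=32 largest=20 -> 100*(32-20)/32 = 1200/32 = 37.5 -> rounds to 38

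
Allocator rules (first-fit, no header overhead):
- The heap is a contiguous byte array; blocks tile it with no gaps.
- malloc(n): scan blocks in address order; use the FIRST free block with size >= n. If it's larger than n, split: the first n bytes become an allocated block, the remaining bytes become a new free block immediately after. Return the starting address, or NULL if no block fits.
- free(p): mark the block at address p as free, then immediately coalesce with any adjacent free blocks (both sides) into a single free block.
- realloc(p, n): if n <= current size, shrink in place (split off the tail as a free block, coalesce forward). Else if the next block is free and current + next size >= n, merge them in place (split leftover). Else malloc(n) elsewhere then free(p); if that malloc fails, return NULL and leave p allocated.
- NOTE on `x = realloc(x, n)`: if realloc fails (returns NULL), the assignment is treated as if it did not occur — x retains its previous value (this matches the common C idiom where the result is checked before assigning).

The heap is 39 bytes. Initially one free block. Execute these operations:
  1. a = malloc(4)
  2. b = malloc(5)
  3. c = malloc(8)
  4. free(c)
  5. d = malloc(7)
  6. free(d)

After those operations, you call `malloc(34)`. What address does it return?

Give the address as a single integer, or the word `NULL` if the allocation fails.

Answer: NULL

Derivation:
Op 1: a = malloc(4) -> a = 0; heap: [0-3 ALLOC][4-38 FREE]
Op 2: b = malloc(5) -> b = 4; heap: [0-3 ALLOC][4-8 ALLOC][9-38 FREE]
Op 3: c = malloc(8) -> c = 9; heap: [0-3 ALLOC][4-8 ALLOC][9-16 ALLOC][17-38 FREE]
Op 4: free(c) -> (freed c); heap: [0-3 ALLOC][4-8 ALLOC][9-38 FREE]
Op 5: d = malloc(7) -> d = 9; heap: [0-3 ALLOC][4-8 ALLOC][9-15 ALLOC][16-38 FREE]
Op 6: free(d) -> (freed d); heap: [0-3 ALLOC][4-8 ALLOC][9-38 FREE]
malloc(34): first-fit scan over [0-3 ALLOC][4-8 ALLOC][9-38 FREE] -> NULL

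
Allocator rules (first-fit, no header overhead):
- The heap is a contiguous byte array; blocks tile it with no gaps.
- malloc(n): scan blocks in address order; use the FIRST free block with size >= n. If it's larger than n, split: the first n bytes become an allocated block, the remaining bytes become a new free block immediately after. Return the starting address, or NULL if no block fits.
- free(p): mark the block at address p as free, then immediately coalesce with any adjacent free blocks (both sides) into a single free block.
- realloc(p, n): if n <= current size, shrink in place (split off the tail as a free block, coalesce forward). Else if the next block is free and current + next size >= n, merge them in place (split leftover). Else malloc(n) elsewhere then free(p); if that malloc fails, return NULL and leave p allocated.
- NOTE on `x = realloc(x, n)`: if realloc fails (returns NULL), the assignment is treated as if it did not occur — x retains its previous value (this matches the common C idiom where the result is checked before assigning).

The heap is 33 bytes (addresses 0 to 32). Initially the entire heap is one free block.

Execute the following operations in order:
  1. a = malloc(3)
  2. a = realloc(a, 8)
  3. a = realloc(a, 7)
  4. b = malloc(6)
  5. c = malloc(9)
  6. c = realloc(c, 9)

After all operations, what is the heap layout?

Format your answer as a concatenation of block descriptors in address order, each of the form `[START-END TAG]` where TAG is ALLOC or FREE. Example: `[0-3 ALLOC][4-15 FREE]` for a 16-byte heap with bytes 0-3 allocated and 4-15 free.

Answer: [0-6 ALLOC][7-12 ALLOC][13-21 ALLOC][22-32 FREE]

Derivation:
Op 1: a = malloc(3) -> a = 0; heap: [0-2 ALLOC][3-32 FREE]
Op 2: a = realloc(a, 8) -> a = 0; heap: [0-7 ALLOC][8-32 FREE]
Op 3: a = realloc(a, 7) -> a = 0; heap: [0-6 ALLOC][7-32 FREE]
Op 4: b = malloc(6) -> b = 7; heap: [0-6 ALLOC][7-12 ALLOC][13-32 FREE]
Op 5: c = malloc(9) -> c = 13; heap: [0-6 ALLOC][7-12 ALLOC][13-21 ALLOC][22-32 FREE]
Op 6: c = realloc(c, 9) -> c = 13; heap: [0-6 ALLOC][7-12 ALLOC][13-21 ALLOC][22-32 FREE]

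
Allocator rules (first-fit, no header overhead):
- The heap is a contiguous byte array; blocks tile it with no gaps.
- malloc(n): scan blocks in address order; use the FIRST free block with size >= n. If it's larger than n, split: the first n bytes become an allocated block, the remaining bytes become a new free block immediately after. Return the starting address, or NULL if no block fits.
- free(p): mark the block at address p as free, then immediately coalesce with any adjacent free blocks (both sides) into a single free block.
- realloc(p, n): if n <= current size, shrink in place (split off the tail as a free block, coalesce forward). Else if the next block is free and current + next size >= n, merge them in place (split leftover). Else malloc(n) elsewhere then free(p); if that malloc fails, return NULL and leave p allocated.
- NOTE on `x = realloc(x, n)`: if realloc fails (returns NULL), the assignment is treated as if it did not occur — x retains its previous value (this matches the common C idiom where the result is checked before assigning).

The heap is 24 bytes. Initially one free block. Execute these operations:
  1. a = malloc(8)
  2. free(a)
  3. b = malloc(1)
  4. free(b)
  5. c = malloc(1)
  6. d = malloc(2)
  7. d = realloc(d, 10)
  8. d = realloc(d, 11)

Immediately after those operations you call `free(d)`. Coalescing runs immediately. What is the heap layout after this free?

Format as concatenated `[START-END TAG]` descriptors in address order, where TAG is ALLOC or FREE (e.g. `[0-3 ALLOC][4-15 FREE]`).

Answer: [0-0 ALLOC][1-23 FREE]

Derivation:
Op 1: a = malloc(8) -> a = 0; heap: [0-7 ALLOC][8-23 FREE]
Op 2: free(a) -> (freed a); heap: [0-23 FREE]
Op 3: b = malloc(1) -> b = 0; heap: [0-0 ALLOC][1-23 FREE]
Op 4: free(b) -> (freed b); heap: [0-23 FREE]
Op 5: c = malloc(1) -> c = 0; heap: [0-0 ALLOC][1-23 FREE]
Op 6: d = malloc(2) -> d = 1; heap: [0-0 ALLOC][1-2 ALLOC][3-23 FREE]
Op 7: d = realloc(d, 10) -> d = 1; heap: [0-0 ALLOC][1-10 ALLOC][11-23 FREE]
Op 8: d = realloc(d, 11) -> d = 1; heap: [0-0 ALLOC][1-11 ALLOC][12-23 FREE]
free(d): d = 1 -> block [1-11 ALLOC]; mark free, coalesce with adjacent free neighbors -> [0-0 ALLOC][1-23 FREE]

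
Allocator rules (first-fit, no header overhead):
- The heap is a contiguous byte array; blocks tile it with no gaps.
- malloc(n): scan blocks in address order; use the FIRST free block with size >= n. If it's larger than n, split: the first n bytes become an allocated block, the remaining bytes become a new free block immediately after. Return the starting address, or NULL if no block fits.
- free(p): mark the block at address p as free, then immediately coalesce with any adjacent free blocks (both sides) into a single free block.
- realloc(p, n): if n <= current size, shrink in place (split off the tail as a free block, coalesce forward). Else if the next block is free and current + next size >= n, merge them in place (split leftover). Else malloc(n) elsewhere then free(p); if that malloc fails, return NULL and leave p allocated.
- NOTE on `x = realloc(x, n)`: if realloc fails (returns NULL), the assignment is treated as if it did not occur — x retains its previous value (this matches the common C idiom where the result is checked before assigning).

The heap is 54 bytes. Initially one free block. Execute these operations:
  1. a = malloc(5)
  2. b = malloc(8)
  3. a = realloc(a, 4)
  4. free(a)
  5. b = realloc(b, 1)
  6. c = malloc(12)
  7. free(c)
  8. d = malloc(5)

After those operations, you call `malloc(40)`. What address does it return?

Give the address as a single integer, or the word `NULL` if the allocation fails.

Answer: 6

Derivation:
Op 1: a = malloc(5) -> a = 0; heap: [0-4 ALLOC][5-53 FREE]
Op 2: b = malloc(8) -> b = 5; heap: [0-4 ALLOC][5-12 ALLOC][13-53 FREE]
Op 3: a = realloc(a, 4) -> a = 0; heap: [0-3 ALLOC][4-4 FREE][5-12 ALLOC][13-53 FREE]
Op 4: free(a) -> (freed a); heap: [0-4 FREE][5-12 ALLOC][13-53 FREE]
Op 5: b = realloc(b, 1) -> b = 5; heap: [0-4 FREE][5-5 ALLOC][6-53 FREE]
Op 6: c = malloc(12) -> c = 6; heap: [0-4 FREE][5-5 ALLOC][6-17 ALLOC][18-53 FREE]
Op 7: free(c) -> (freed c); heap: [0-4 FREE][5-5 ALLOC][6-53 FREE]
Op 8: d = malloc(5) -> d = 0; heap: [0-4 ALLOC][5-5 ALLOC][6-53 FREE]
malloc(40): first-fit scan over [0-4 ALLOC][5-5 ALLOC][6-53 FREE] -> 6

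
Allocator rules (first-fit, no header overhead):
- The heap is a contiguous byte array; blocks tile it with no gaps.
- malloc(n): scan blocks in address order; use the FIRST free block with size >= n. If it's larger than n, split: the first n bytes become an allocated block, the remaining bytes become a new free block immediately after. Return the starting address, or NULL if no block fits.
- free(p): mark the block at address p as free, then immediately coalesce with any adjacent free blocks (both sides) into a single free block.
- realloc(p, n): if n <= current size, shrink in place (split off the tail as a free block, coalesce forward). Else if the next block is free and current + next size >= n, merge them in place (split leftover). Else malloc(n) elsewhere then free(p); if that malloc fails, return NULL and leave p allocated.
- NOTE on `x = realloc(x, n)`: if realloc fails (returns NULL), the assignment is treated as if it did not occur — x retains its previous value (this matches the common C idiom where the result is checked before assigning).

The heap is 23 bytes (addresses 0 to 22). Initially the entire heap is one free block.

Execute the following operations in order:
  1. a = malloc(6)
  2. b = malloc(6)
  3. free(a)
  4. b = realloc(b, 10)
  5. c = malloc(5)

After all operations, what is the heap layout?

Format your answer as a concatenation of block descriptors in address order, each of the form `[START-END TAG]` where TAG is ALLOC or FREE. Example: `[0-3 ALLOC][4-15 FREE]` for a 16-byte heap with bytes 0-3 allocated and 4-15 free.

Answer: [0-4 ALLOC][5-5 FREE][6-15 ALLOC][16-22 FREE]

Derivation:
Op 1: a = malloc(6) -> a = 0; heap: [0-5 ALLOC][6-22 FREE]
Op 2: b = malloc(6) -> b = 6; heap: [0-5 ALLOC][6-11 ALLOC][12-22 FREE]
Op 3: free(a) -> (freed a); heap: [0-5 FREE][6-11 ALLOC][12-22 FREE]
Op 4: b = realloc(b, 10) -> b = 6; heap: [0-5 FREE][6-15 ALLOC][16-22 FREE]
Op 5: c = malloc(5) -> c = 0; heap: [0-4 ALLOC][5-5 FREE][6-15 ALLOC][16-22 FREE]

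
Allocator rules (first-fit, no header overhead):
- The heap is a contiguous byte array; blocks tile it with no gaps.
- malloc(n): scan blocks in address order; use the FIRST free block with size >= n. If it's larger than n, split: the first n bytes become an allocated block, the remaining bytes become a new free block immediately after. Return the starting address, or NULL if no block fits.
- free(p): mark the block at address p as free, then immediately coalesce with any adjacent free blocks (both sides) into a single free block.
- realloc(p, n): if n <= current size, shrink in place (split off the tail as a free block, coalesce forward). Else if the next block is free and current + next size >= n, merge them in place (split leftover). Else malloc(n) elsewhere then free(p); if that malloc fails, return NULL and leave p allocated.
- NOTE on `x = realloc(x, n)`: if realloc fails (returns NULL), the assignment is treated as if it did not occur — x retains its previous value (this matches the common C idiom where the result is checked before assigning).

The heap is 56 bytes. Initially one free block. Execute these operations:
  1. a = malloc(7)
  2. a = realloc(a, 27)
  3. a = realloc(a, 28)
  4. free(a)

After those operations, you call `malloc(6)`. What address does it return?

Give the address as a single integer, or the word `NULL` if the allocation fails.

Answer: 0

Derivation:
Op 1: a = malloc(7) -> a = 0; heap: [0-6 ALLOC][7-55 FREE]
Op 2: a = realloc(a, 27) -> a = 0; heap: [0-26 ALLOC][27-55 FREE]
Op 3: a = realloc(a, 28) -> a = 0; heap: [0-27 ALLOC][28-55 FREE]
Op 4: free(a) -> (freed a); heap: [0-55 FREE]
malloc(6): first-fit scan over [0-55 FREE] -> 0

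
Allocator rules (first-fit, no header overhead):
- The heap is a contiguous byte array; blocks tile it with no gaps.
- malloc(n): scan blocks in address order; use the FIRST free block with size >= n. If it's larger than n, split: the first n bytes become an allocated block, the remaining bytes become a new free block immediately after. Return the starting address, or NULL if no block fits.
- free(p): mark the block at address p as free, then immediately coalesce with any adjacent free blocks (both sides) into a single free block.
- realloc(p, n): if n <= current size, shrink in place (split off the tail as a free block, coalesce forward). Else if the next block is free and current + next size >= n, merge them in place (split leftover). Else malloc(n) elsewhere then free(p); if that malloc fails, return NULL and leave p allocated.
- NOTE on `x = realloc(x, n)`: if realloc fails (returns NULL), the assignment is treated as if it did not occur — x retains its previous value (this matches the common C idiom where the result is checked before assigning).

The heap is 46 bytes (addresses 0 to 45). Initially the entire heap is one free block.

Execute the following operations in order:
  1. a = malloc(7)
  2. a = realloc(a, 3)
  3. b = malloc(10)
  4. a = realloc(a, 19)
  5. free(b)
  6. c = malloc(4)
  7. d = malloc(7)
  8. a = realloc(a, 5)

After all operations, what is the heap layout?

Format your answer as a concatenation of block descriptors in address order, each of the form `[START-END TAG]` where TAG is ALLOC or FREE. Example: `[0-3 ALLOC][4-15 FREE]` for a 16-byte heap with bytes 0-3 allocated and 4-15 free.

Answer: [0-3 ALLOC][4-10 ALLOC][11-12 FREE][13-17 ALLOC][18-45 FREE]

Derivation:
Op 1: a = malloc(7) -> a = 0; heap: [0-6 ALLOC][7-45 FREE]
Op 2: a = realloc(a, 3) -> a = 0; heap: [0-2 ALLOC][3-45 FREE]
Op 3: b = malloc(10) -> b = 3; heap: [0-2 ALLOC][3-12 ALLOC][13-45 FREE]
Op 4: a = realloc(a, 19) -> a = 13; heap: [0-2 FREE][3-12 ALLOC][13-31 ALLOC][32-45 FREE]
Op 5: free(b) -> (freed b); heap: [0-12 FREE][13-31 ALLOC][32-45 FREE]
Op 6: c = malloc(4) -> c = 0; heap: [0-3 ALLOC][4-12 FREE][13-31 ALLOC][32-45 FREE]
Op 7: d = malloc(7) -> d = 4; heap: [0-3 ALLOC][4-10 ALLOC][11-12 FREE][13-31 ALLOC][32-45 FREE]
Op 8: a = realloc(a, 5) -> a = 13; heap: [0-3 ALLOC][4-10 ALLOC][11-12 FREE][13-17 ALLOC][18-45 FREE]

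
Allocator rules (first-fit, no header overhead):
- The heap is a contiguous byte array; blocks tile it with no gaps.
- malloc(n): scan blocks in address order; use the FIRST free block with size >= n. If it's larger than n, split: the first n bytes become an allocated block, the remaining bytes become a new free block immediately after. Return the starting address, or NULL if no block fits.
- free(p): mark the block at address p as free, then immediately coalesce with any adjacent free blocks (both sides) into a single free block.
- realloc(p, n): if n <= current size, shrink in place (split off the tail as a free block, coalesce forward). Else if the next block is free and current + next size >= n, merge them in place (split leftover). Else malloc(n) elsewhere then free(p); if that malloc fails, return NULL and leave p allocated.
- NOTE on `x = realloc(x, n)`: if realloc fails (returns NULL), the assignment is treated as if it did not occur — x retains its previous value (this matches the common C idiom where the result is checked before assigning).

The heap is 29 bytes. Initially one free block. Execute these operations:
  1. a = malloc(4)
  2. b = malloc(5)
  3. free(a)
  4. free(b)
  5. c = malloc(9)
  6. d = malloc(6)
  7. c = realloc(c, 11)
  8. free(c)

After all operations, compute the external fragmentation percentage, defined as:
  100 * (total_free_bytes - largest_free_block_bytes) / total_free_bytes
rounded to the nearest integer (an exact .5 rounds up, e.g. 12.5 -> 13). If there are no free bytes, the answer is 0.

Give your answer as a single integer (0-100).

Op 1: a = malloc(4) -> a = 0; heap: [0-3 ALLOC][4-28 FREE]
Op 2: b = malloc(5) -> b = 4; heap: [0-3 ALLOC][4-8 ALLOC][9-28 FREE]
Op 3: free(a) -> (freed a); heap: [0-3 FREE][4-8 ALLOC][9-28 FREE]
Op 4: free(b) -> (freed b); heap: [0-28 FREE]
Op 5: c = malloc(9) -> c = 0; heap: [0-8 ALLOC][9-28 FREE]
Op 6: d = malloc(6) -> d = 9; heap: [0-8 ALLOC][9-14 ALLOC][15-28 FREE]
Op 7: c = realloc(c, 11) -> c = 15; heap: [0-8 FREE][9-14 ALLOC][15-25 ALLOC][26-28 FREE]
Op 8: free(c) -> (freed c); heap: [0-8 FREE][9-14 ALLOC][15-28 FREE]
Free blocks: [9 14] total_free=23 largest=14 -> 100*(23-14)/23 = 900/23 ≈ 39.130 -> rounds to 39

Answer: 39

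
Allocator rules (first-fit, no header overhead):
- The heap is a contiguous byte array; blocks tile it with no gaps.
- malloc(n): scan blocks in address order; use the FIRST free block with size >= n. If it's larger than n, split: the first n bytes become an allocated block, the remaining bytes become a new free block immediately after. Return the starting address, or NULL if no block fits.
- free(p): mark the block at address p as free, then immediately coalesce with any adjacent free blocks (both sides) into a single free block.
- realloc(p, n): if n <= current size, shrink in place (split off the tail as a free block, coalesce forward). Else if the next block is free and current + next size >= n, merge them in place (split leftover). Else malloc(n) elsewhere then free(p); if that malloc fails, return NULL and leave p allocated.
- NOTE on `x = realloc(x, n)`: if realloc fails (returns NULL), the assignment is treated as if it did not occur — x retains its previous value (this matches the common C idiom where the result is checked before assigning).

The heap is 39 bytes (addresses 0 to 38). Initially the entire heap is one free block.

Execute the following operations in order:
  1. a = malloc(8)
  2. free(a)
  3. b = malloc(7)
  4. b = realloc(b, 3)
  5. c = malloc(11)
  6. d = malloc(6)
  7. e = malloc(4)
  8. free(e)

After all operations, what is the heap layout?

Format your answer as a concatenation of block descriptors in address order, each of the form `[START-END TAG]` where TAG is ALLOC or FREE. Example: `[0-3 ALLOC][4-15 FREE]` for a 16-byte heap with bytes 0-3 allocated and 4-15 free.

Answer: [0-2 ALLOC][3-13 ALLOC][14-19 ALLOC][20-38 FREE]

Derivation:
Op 1: a = malloc(8) -> a = 0; heap: [0-7 ALLOC][8-38 FREE]
Op 2: free(a) -> (freed a); heap: [0-38 FREE]
Op 3: b = malloc(7) -> b = 0; heap: [0-6 ALLOC][7-38 FREE]
Op 4: b = realloc(b, 3) -> b = 0; heap: [0-2 ALLOC][3-38 FREE]
Op 5: c = malloc(11) -> c = 3; heap: [0-2 ALLOC][3-13 ALLOC][14-38 FREE]
Op 6: d = malloc(6) -> d = 14; heap: [0-2 ALLOC][3-13 ALLOC][14-19 ALLOC][20-38 FREE]
Op 7: e = malloc(4) -> e = 20; heap: [0-2 ALLOC][3-13 ALLOC][14-19 ALLOC][20-23 ALLOC][24-38 FREE]
Op 8: free(e) -> (freed e); heap: [0-2 ALLOC][3-13 ALLOC][14-19 ALLOC][20-38 FREE]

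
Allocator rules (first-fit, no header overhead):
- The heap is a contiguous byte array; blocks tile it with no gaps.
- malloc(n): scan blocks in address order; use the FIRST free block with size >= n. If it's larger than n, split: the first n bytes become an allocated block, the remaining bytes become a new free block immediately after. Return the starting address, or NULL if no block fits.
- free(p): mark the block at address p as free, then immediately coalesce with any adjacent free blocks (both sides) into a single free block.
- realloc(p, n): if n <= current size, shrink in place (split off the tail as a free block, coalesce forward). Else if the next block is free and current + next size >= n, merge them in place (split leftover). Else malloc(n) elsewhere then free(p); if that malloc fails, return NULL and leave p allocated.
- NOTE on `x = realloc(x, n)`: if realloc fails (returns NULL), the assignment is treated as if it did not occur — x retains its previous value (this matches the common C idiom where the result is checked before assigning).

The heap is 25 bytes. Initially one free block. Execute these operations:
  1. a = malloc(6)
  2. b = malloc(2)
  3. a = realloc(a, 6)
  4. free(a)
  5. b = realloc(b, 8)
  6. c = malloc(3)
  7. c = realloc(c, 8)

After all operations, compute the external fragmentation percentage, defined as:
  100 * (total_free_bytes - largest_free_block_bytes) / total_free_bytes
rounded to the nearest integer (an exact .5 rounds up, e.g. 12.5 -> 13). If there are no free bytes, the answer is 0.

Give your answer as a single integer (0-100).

Op 1: a = malloc(6) -> a = 0; heap: [0-5 ALLOC][6-24 FREE]
Op 2: b = malloc(2) -> b = 6; heap: [0-5 ALLOC][6-7 ALLOC][8-24 FREE]
Op 3: a = realloc(a, 6) -> a = 0; heap: [0-5 ALLOC][6-7 ALLOC][8-24 FREE]
Op 4: free(a) -> (freed a); heap: [0-5 FREE][6-7 ALLOC][8-24 FREE]
Op 5: b = realloc(b, 8) -> b = 6; heap: [0-5 FREE][6-13 ALLOC][14-24 FREE]
Op 6: c = malloc(3) -> c = 0; heap: [0-2 ALLOC][3-5 FREE][6-13 ALLOC][14-24 FREE]
Op 7: c = realloc(c, 8) -> c = 14; heap: [0-5 FREE][6-13 ALLOC][14-21 ALLOC][22-24 FREE]
Free blocks: [6 3] total_free=9 largest=6 -> 100*(9-6)/9 = 300/9 ≈ 33.333 -> rounds to 33

Answer: 33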